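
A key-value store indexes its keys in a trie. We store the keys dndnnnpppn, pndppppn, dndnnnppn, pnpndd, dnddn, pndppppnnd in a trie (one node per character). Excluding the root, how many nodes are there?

Insert word by word; a character creates a node only if that edge doesn't already exist:
  "dndnnnpppn" → 10 new (d, n, d, n, n, n, p, p, p, n)
  "pndppppn" → 8 new (p, n, d, p, p, p, p, n)
  "dndnnnppn" → prefix "dndnnnpp" already present; 1 new (n)
  "pnpndd" → prefix "pn" already present; 4 new (p, n, d, d)
  "dnddn" → prefix "dnd" already present; 2 new (d, n)
  "pndppppnnd" → prefix "pndppppn" already present; 2 new (n, d)
Total nodes = 10 + 8 + 1 + 4 + 2 + 2 = 27

27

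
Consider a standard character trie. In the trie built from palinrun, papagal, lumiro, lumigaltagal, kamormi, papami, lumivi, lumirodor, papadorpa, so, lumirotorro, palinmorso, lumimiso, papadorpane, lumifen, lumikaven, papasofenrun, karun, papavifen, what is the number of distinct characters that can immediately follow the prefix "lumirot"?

Follow the path "lumirot" to its node, then look at its outgoing edges.
Distinct next characters after "lumirot": o.
That node has 1 child edge.

1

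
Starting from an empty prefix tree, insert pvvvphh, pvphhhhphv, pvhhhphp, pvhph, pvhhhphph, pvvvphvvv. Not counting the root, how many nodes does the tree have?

27

Insert word by word; a character creates a node only if that edge doesn't already exist:
  "pvvvphh" → 7 new (p, v, v, v, p, h, h)
  "pvphhhhphv" → prefix "pv" already present; 8 new (p, h, h, h, h, p, h, v)
  "pvhhhphp" → prefix "pv" already present; 6 new (h, h, h, p, h, p)
  "pvhph" → prefix "pvh" already present; 2 new (p, h)
  "pvhhhphph" → prefix "pvhhhphp" already present; 1 new (h)
  "pvvvphvvv" → prefix "pvvvph" already present; 3 new (v, v, v)
Total nodes = 7 + 8 + 6 + 2 + 1 + 3 = 27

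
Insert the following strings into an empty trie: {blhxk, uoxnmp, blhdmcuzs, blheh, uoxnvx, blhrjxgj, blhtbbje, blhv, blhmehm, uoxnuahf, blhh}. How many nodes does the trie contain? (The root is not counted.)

Count nodes per top-level branch (shared prefixes stored once):
  'b'-branch (blhdmcuzs, blheh, blhh, blhmehm, blhrjxgj, blhtbbje, blhv, blhxk): 29 nodes
  'u'-branch (uoxnmp, uoxnuahf, uoxnvx): 12 nodes
Sum: 41

41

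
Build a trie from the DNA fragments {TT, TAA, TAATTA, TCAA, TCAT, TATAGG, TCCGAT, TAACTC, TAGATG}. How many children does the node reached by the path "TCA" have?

The children of the "TCA" node are the distinct next characters among strings starting with "TCA".
Distinct next characters after "TCA": A, T.
That node has 2 child edges.

2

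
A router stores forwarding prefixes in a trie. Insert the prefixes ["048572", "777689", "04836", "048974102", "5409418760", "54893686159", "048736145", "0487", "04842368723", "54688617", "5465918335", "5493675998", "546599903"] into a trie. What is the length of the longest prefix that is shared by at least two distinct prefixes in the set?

5

Equivalently: take the maximum, over all pairs, of their longest common prefix length.
e.g. "5465918335" and "546599903" share the prefix "54659" of length 5; no pair shares a longer one.
Longest shared-prefix length: 5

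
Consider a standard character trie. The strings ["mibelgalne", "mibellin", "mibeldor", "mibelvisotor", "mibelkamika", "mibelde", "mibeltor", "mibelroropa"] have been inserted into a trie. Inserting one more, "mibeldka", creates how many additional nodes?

2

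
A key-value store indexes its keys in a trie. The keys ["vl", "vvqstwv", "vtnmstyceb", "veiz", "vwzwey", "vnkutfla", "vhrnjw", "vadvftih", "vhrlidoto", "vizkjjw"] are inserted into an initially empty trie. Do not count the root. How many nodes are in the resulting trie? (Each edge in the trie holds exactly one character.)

56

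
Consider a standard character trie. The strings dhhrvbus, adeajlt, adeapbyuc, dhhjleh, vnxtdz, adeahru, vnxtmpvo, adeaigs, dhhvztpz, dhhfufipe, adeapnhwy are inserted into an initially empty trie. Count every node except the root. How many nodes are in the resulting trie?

Count nodes per top-level branch (shared prefixes stored once):
  'a'-branch (adeahru, adeaigs, adeajlt, adeapbyuc, adeapnhwy): 22 nodes
  'd'-branch (dhhfufipe, dhhjleh, dhhrvbus, dhhvztpz): 23 nodes
  'v'-branch (vnxtdz, vnxtmpvo): 10 nodes
Sum: 55

55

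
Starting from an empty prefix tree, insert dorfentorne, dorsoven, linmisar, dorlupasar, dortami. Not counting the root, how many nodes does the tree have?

35

Trie structure (* marks end of a word):
(root)
├─ d
│  └─ o
│     └─ r
│        ├─ f
│        │  └─ e
│        │     └─ n
│        │        └─ t
│        │           └─ o
│        │              └─ r
│        │                 └─ n
│        │                    └─ e *
│        ├─ l
│        │  └─ u
│        │     └─ p
│        │        └─ a
│        │           └─ s
│        │              └─ a
│        │                 └─ r *
│        ├─ s
│        │  └─ o
│        │     └─ v
│        │        └─ e
│        │           └─ n *
│        └─ t
│           └─ a
│              └─ m
│                 └─ i *
└─ l
   └─ i
      └─ n
         └─ m
            └─ i
               └─ s
                  └─ a
                     └─ r *
Counting every labelled node above: 35.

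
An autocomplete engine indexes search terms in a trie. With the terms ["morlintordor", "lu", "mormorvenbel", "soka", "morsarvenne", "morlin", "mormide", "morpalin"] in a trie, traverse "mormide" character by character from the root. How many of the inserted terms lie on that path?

Check each prefix of "mormide" against the stored set — each match is an end-marker on the path.
Prefixes of the query that are stored words: "mormide"
Count: 1

1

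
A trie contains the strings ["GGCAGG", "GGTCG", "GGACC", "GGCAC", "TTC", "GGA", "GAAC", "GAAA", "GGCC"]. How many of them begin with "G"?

Filter for entries beginning with "G":
Matches: "GAAA", "GAAC", "GGA", "GGACC", "GGCAC", "GGCAGG", "GGCC", "GGTCG"
Count: 8

8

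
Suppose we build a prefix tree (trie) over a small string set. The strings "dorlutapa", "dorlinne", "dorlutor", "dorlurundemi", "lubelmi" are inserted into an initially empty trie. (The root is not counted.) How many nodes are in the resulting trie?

Insert word by word; a character creates a node only if that edge doesn't already exist:
  "dorlutapa" → 9 new (d, o, r, l, u, t, a, p, a)
  "dorlinne" → prefix "dorl" already present; 4 new (i, n, n, e)
  "dorlutor" → prefix "dorlut" already present; 2 new (o, r)
  "dorlurundemi" → prefix "dorlu" already present; 7 new (r, u, n, d, e, m, i)
  "lubelmi" → 7 new (l, u, b, e, l, m, i)
Total nodes = 9 + 4 + 2 + 7 + 7 = 29

29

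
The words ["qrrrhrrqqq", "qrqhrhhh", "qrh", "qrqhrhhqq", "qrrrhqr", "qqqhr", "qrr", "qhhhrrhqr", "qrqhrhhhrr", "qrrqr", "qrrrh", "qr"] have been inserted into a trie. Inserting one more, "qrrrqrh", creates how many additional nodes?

3

Walking "qrrrqrh" from the root, the first 4 characters ("qrrr") follow existing edges; "q" is the first miss.
New nodes needed: |"qrrrqrh"| − 4 = 7 − 4 = 3.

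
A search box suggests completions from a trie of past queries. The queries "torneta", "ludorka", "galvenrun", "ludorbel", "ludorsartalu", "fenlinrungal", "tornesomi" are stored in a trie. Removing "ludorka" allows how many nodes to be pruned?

2

After clearing the end-marker at "ludorka", prune upward until reaching a node still needed by another word.
The suffix "ka" (2 nodes) is used only by "ludorka"; the node for "ludor" still has the child "b", so pruning stops there.
Nodes removed: 2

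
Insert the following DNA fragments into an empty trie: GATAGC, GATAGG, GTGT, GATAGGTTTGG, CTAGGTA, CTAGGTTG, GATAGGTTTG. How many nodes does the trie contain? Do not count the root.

Trie structure (* marks end of a word):
(root)
├─ C
│  └─ T
│     └─ A
│        └─ G
│           └─ G
│              └─ T
│                 ├─ A *
│                 └─ T
│                    └─ G *
└─ G
   ├─ A
   │  └─ T
   │     └─ A
   │        └─ G
   │           ├─ C *
   │           └─ G *
   │              └─ T
   │                 └─ T
   │                    └─ T
   │                       └─ G *
   │                          └─ G *
   └─ T
      └─ G
         └─ T *
Counting every labelled node above: 24.

24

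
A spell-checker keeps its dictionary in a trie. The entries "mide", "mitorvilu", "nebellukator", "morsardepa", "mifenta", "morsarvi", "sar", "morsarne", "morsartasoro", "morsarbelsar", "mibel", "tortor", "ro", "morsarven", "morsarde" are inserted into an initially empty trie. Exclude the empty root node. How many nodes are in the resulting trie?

69

Trace insertions, counting only characters that open a new branch:
  "mide" → 4 new (m, i, d, e)
  "mitorvilu" → prefix "mi" already present; 7 new (t, o, r, v, i, l, u)
  "nebellukator" → 12 new (n, e, b, e, l, l, u, k, a, t, o, r)
  "morsardepa" → prefix "m" already present; 9 new (o, r, s, a, r, d, e, p, a)
  "mifenta" → prefix "mi" already present; 5 new (f, e, n, t, a)
  "morsarvi" → prefix "morsar" already present; 2 new (v, i)
  "sar" → 3 new (s, a, r)
  "morsarne" → prefix "morsar" already present; 2 new (n, e)
  "morsartasoro" → prefix "morsar" already present; 6 new (t, a, s, o, r, o)
  "morsarbelsar" → prefix "morsar" already present; 6 new (b, e, l, s, a, r)
  "mibel" → prefix "mi" already present; 3 new (b, e, l)
  "tortor" → 6 new (t, o, r, t, o, r)
  "ro" → 2 new (r, o)
  "morsarven" → prefix "morsarv" already present; 2 new (e, n)
  "morsarde" → prefix "morsarde" already present; 0 new (none)
Total nodes = 4 + 7 + 12 + 9 + 5 + 2 + 3 + 2 + 6 + 6 + 3 + 6 + 2 + 2 + 0 = 69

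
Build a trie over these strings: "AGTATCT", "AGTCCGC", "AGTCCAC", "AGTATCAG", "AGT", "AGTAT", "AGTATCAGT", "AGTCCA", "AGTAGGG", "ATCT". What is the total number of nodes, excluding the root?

22

Insert word by word; a character creates a node only if that edge doesn't already exist:
  "AGTATCT" → 7 new (A, G, T, A, T, C, T)
  "AGTCCGC" → prefix "AGT" already present; 4 new (C, C, G, C)
  "AGTCCAC" → prefix "AGTCC" already present; 2 new (A, C)
  "AGTATCAG" → prefix "AGTATC" already present; 2 new (A, G)
  "AGT" → prefix "AGT" already present; 0 new (none)
  "AGTAT" → prefix "AGTAT" already present; 0 new (none)
  "AGTATCAGT" → prefix "AGTATCAG" already present; 1 new (T)
  "AGTCCA" → prefix "AGTCCA" already present; 0 new (none)
  "AGTAGGG" → prefix "AGTA" already present; 3 new (G, G, G)
  "ATCT" → prefix "A" already present; 3 new (T, C, T)
Total nodes = 7 + 4 + 2 + 2 + 0 + 0 + 1 + 0 + 3 + 3 = 22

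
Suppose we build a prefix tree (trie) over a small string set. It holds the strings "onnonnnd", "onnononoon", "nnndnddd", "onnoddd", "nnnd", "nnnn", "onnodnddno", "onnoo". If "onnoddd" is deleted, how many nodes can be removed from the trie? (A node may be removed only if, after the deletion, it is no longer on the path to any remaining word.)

2

Walk "onnoddd" from the leaf back toward the root, removing each node that no remaining word uses.
The suffix "dd" (2 nodes) is used only by "onnoddd"; the node for "onnod" still has the child "n", so pruning stops there.
Nodes removed: 2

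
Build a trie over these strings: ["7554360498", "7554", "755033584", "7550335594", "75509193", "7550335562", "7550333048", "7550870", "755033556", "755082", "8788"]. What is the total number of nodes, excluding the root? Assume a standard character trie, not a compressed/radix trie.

37

Trace insertions, counting only characters that open a new branch:
  "7554360498" → 10 new (7, 5, 5, 4, 3, 6, 0, 4, 9, 8)
  "7554" → prefix "7554" already present; 0 new (none)
  "755033584" → prefix "755" already present; 6 new (0, 3, 3, 5, 8, 4)
  "7550335594" → prefix "7550335" already present; 3 new (5, 9, 4)
  "75509193" → prefix "7550" already present; 4 new (9, 1, 9, 3)
  "7550335562" → prefix "75503355" already present; 2 new (6, 2)
  "7550333048" → prefix "755033" already present; 4 new (3, 0, 4, 8)
  "7550870" → prefix "7550" already present; 3 new (8, 7, 0)
  "755033556" → prefix "755033556" already present; 0 new (none)
  "755082" → prefix "75508" already present; 1 new (2)
  "8788" → 4 new (8, 7, 8, 8)
Total nodes = 10 + 0 + 6 + 3 + 4 + 2 + 4 + 3 + 0 + 1 + 4 = 37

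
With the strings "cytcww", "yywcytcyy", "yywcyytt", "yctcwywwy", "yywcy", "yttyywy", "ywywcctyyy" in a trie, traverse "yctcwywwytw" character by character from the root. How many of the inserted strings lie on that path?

Traverse "yctcwywwytw" character by character; count nodes along the way that are marked as word ends.
Prefixes of the query that are stored words: "yctcwywwy"
Count: 1

1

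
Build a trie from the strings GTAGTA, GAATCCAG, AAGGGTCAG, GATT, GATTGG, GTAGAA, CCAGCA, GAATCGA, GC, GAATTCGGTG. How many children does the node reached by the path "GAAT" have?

2

Walk "GAAT" from the root, arriving at one node.
Characters that immediately follow "GAAT" among the stored strings: {C, T}.
That node has 2 child edges.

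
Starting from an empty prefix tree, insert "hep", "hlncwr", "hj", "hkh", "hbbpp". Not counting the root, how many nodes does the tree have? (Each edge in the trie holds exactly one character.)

15

Trace insertions, counting only characters that open a new branch:
  "hep" → 3 new (h, e, p)
  "hlncwr" → prefix "h" already present; 5 new (l, n, c, w, r)
  "hj" → prefix "h" already present; 1 new (j)
  "hkh" → prefix "h" already present; 2 new (k, h)
  "hbbpp" → prefix "h" already present; 4 new (b, b, p, p)
Total nodes = 3 + 5 + 1 + 2 + 4 = 15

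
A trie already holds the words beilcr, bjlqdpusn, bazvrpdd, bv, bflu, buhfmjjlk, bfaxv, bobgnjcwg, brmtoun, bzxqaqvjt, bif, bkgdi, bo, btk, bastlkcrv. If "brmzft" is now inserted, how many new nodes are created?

The longest prefix of "brmzft" already in the trie is "brm" (length 3).
So 6 − 3 = 3 new nodes.

3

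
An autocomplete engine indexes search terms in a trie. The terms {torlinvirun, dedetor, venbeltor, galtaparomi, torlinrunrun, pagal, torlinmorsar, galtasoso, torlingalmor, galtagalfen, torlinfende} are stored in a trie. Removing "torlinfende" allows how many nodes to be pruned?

5

Walk "torlinfende" from the leaf back toward the root, removing each node that no remaining word uses.
The suffix "fende" (5 nodes) is used only by "torlinfende"; the node for "torlin" still has the child "v", so pruning stops there.
Nodes removed: 5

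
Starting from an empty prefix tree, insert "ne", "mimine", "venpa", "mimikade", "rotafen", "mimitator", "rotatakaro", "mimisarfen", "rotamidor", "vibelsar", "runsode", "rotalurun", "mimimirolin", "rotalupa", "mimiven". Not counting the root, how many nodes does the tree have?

76

Count nodes per top-level branch (shared prefixes stored once):
  'm'-branch (mimikade, mimimirolin, mimine, mimisarfen, mimitator, mimiven): 31 nodes
  'n'-branch (ne): 2 nodes
  'r'-branch (rotafen, rotalupa, rotalurun, rotamidor, rotatakaro, runsode): 31 nodes
  'v'-branch (venpa, vibelsar): 12 nodes
Sum: 76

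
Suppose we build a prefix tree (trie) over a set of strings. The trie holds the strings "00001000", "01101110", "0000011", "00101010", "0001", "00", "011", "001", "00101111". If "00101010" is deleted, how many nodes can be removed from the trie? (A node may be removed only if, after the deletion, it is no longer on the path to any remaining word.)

3

Walk "00101010" from the leaf back toward the root, removing each node that no remaining word uses.
The suffix "010" (3 nodes) is used only by "00101010"; the node for "00101" still has the child "1", so pruning stops there.
Nodes removed: 3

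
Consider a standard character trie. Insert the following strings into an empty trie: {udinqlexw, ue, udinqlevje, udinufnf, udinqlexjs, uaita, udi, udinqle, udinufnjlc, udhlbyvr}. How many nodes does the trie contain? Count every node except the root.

32

Trace insertions, counting only characters that open a new branch:
  "udinqlexw" → 9 new (u, d, i, n, q, l, e, x, w)
  "ue" → prefix "u" already present; 1 new (e)
  "udinqlevje" → prefix "udinqle" already present; 3 new (v, j, e)
  "udinufnf" → prefix "udin" already present; 4 new (u, f, n, f)
  "udinqlexjs" → prefix "udinqlex" already present; 2 new (j, s)
  "uaita" → prefix "u" already present; 4 new (a, i, t, a)
  "udi" → prefix "udi" already present; 0 new (none)
  "udinqle" → prefix "udinqle" already present; 0 new (none)
  "udinufnjlc" → prefix "udinufn" already present; 3 new (j, l, c)
  "udhlbyvr" → prefix "ud" already present; 6 new (h, l, b, y, v, r)
Total nodes = 9 + 1 + 3 + 4 + 2 + 4 + 0 + 0 + 3 + 6 = 32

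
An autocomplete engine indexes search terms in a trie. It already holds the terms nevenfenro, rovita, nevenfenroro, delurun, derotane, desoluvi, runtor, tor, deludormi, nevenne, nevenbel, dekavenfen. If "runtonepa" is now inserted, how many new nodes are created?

Walking "runtonepa" from the root, the first 5 characters ("runto") follow existing edges; "n" is the first miss.
Each of the 4 remaining characters creates one node.

4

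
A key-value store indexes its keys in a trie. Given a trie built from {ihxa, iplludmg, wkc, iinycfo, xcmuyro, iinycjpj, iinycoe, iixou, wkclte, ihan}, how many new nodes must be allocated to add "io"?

1

The longest prefix of "io" already in the trie is "i" (length 1).
Each of the 1 remaining characters creates one node.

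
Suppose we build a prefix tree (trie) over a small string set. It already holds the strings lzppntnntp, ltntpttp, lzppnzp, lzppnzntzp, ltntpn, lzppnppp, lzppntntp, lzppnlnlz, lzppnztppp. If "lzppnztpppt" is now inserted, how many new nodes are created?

"lzppnztppp" is already a path in the trie; the remaining "t" must be added.
So 11 − 10 = 1 new nodes.

1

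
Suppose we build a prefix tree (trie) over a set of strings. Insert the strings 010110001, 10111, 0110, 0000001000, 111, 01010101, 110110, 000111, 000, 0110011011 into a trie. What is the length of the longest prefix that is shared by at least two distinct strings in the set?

Equivalently: take the maximum, over all pairs, of their longest common prefix length.
"01010101" and "010110001" agree on "0101" (4 characters) before diverging; nothing deeper is shared.
Longest shared-prefix length: 4

4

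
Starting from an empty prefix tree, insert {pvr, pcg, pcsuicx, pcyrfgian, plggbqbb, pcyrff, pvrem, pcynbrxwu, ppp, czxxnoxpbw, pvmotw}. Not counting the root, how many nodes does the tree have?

49

Trace insertions, counting only characters that open a new branch:
  "pvr" → 3 new (p, v, r)
  "pcg" → prefix "p" already present; 2 new (c, g)
  "pcsuicx" → prefix "pc" already present; 5 new (s, u, i, c, x)
  "pcyrfgian" → prefix "pc" already present; 7 new (y, r, f, g, i, a, n)
  "plggbqbb" → prefix "p" already present; 7 new (l, g, g, b, q, b, b)
  "pcyrff" → prefix "pcyrf" already present; 1 new (f)
  "pvrem" → prefix "pvr" already present; 2 new (e, m)
  "pcynbrxwu" → prefix "pcy" already present; 6 new (n, b, r, x, w, u)
  "ppp" → prefix "p" already present; 2 new (p, p)
  "czxxnoxpbw" → 10 new (c, z, x, x, n, o, x, p, b, w)
  "pvmotw" → prefix "pv" already present; 4 new (m, o, t, w)
Total nodes = 3 + 2 + 5 + 7 + 7 + 1 + 2 + 6 + 2 + 10 + 4 = 49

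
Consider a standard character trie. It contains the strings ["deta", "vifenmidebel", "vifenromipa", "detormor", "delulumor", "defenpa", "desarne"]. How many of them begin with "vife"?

Walk to "vife"; the words in its subtree are exactly those with that prefix.
Words under "vife": vifenmidebel, vifenromipa
Count: 2

2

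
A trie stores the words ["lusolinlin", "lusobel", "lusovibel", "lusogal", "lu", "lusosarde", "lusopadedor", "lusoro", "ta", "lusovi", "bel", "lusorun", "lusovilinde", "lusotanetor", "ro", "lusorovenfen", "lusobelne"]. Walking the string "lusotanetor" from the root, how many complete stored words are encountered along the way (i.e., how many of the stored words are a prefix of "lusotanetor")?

Traverse "lusotanetor" character by character; count nodes along the way that are marked as word ends.
Prefixes of the query that are stored words: "lu", "lusotanetor"
Count: 2

2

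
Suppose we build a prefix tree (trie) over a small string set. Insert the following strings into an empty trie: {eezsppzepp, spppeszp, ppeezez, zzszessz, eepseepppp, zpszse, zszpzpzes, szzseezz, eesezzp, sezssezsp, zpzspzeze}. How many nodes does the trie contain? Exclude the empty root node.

81

Trace insertions, counting only characters that open a new branch:
  "eezsppzepp" → 10 new (e, e, z, s, p, p, z, e, p, p)
  "spppeszp" → 8 new (s, p, p, p, e, s, z, p)
  "ppeezez" → 7 new (p, p, e, e, z, e, z)
  "zzszessz" → 8 new (z, z, s, z, e, s, s, z)
  "eepseepppp" → prefix "ee" already present; 8 new (p, s, e, e, p, p, p, p)
  "zpszse" → prefix "z" already present; 5 new (p, s, z, s, e)
  "zszpzpzes" → prefix "z" already present; 8 new (s, z, p, z, p, z, e, s)
  "szzseezz" → prefix "s" already present; 7 new (z, z, s, e, e, z, z)
  "eesezzp" → prefix "ee" already present; 5 new (s, e, z, z, p)
  "sezssezsp" → prefix "s" already present; 8 new (e, z, s, s, e, z, s, p)
  "zpzspzeze" → prefix "zp" already present; 7 new (z, s, p, z, e, z, e)
Total nodes = 10 + 8 + 7 + 8 + 8 + 5 + 8 + 7 + 5 + 8 + 7 = 81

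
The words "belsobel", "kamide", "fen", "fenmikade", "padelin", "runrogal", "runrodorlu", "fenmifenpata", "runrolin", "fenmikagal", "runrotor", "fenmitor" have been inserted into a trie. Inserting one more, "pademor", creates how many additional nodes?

3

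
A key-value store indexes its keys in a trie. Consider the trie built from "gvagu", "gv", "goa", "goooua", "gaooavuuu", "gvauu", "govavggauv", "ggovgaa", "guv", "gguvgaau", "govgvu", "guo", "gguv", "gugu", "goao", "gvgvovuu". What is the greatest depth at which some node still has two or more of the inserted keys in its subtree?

4

The deepest shared node is where two words last agree before diverging.
"gguv" and "gguvgaau" agree on "gguv" (4 characters) before diverging; nothing deeper is shared.
Longest shared-prefix length: 4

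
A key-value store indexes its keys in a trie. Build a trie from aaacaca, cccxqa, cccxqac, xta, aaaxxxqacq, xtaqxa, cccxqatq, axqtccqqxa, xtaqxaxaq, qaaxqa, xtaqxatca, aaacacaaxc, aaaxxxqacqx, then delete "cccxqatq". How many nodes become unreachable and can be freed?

2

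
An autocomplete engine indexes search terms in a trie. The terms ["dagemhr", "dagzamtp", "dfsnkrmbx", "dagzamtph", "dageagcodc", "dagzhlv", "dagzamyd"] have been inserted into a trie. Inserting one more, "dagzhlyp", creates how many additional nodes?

2

The longest prefix of "dagzhlyp" already in the trie is "dagzhl" (length 6).
Each of the 2 remaining characters creates one node.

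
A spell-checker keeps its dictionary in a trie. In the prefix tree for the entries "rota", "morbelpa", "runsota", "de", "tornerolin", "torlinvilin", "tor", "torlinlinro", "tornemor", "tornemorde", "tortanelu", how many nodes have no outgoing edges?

9

Leaves are exactly the stored words that no other stored word extends.
Those words: "de", "morbelpa", "rota", "runsota", "torlinlinro", "torlinvilin", "tornemorde", "tornerolin", "tortanelu"
Leaf count: 9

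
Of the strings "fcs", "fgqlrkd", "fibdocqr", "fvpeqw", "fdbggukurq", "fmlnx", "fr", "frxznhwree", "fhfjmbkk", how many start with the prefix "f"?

9

Walk to "f"; the words in its subtree are exactly those with that prefix.
Words under "f": fcs, fdbggukurq, fgqlrkd, fhfjmbkk, fibdocqr, fmlnx, fr, frxznhwree, fvpeqw
Count: 9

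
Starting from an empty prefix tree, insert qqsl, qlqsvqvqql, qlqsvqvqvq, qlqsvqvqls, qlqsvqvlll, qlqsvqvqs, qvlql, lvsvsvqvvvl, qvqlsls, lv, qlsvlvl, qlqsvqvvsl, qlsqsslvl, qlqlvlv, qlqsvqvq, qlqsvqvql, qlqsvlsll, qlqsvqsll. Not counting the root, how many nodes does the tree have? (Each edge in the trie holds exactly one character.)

66

Insert word by word; a character creates a node only if that edge doesn't already exist:
  "qqsl" → 4 new (q, q, s, l)
  "qlqsvqvqql" → prefix "q" already present; 9 new (l, q, s, v, q, v, q, q, l)
  "qlqsvqvqvq" → prefix "qlqsvqvq" already present; 2 new (v, q)
  "qlqsvqvqls" → prefix "qlqsvqvq" already present; 2 new (l, s)
  "qlqsvqvlll" → prefix "qlqsvqv" already present; 3 new (l, l, l)
  "qlqsvqvqs" → prefix "qlqsvqvq" already present; 1 new (s)
  "qvlql" → prefix "q" already present; 4 new (v, l, q, l)
  "lvsvsvqvvvl" → 11 new (l, v, s, v, s, v, q, v, v, v, l)
  "qvqlsls" → prefix "qv" already present; 5 new (q, l, s, l, s)
  "lv" → prefix "lv" already present; 0 new (none)
  "qlsvlvl" → prefix "ql" already present; 5 new (s, v, l, v, l)
  "qlqsvqvvsl" → prefix "qlqsvqv" already present; 3 new (v, s, l)
  "qlsqsslvl" → prefix "qls" already present; 6 new (q, s, s, l, v, l)
  "qlqlvlv" → prefix "qlq" already present; 4 new (l, v, l, v)
  "qlqsvqvq" → prefix "qlqsvqvq" already present; 0 new (none)
  "qlqsvqvql" → prefix "qlqsvqvql" already present; 0 new (none)
  "qlqsvlsll" → prefix "qlqsv" already present; 4 new (l, s, l, l)
  "qlqsvqsll" → prefix "qlqsvq" already present; 3 new (s, l, l)
Total nodes = 4 + 9 + 2 + 2 + 3 + 1 + 4 + 11 + 5 + 0 + 5 + 3 + 6 + 4 + 0 + 0 + 4 + 3 = 66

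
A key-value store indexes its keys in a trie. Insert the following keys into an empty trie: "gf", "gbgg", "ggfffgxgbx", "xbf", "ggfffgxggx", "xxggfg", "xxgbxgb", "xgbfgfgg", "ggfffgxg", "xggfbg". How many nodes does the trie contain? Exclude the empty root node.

Trie structure (* marks end of a word):
(root)
├─ g
│  ├─ b
│  │  └─ g
│  │     └─ g *
│  ├─ f *
│  └─ g
│     └─ f
│        └─ f
│           └─ f
│              └─ g
│                 └─ x
│                    └─ g *
│                       ├─ b
│                       │  └─ x *
│                       └─ g
│                          └─ x *
└─ x
   ├─ b
   │  └─ f *
   ├─ g
   │  ├─ b
   │  │  └─ f
   │  │     └─ g
   │  │        └─ f
   │  │           └─ g
   │  │              └─ g *
   │  └─ g
   │     └─ f
   │        └─ b
   │           └─ g *
   └─ x
      └─ g
         ├─ b
         │  └─ x
         │     └─ g
         │        └─ b *
         └─ g
            └─ f
               └─ g *
Counting every labelled node above: 39.

39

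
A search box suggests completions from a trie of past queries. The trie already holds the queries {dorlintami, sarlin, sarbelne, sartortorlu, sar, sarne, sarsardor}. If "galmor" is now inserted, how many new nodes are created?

Nothing in the trie begins with "g"; the whole of "galmor" is new.
6 − 0 = 6 new nodes.

6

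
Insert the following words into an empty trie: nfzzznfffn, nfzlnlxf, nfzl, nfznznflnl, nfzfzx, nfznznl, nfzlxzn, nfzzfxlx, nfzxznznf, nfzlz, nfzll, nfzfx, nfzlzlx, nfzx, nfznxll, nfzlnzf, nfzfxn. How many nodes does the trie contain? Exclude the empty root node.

50

Count nodes per top-level branch (shared prefixes stored once):
  'n'-branch (nfzfx, nfzfxn, nfzfzx, nfzl, nfzll, nfzlnlxf, nfzlnzf, nfzlxzn, nfzlz, nfzlzlx, nfznxll, nfznznflnl, nfznznl, nfzx, nfzxznznf, nfzzfxlx, nfzzznfffn): 50 nodes
Sum: 50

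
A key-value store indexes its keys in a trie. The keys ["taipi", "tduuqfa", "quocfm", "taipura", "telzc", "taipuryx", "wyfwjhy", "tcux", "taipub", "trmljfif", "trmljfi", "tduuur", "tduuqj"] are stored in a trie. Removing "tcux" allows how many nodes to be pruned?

Walk "tcux" from the leaf back toward the root, removing each node that no remaining word uses.
The suffix "cux" (3 nodes) is used only by "tcux"; the node for "t" still has the child "a", so pruning stops there.
Nodes removed: 3

3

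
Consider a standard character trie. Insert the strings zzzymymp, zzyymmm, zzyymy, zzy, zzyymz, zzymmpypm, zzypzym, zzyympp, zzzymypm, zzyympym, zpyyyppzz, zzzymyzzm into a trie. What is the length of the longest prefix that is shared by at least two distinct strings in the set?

The deepest shared node is where two words last agree before diverging.
"zzyympp" and "zzyympym" agree on "zzyymp" (6 characters) before diverging; nothing deeper is shared.
Longest shared-prefix length: 6

6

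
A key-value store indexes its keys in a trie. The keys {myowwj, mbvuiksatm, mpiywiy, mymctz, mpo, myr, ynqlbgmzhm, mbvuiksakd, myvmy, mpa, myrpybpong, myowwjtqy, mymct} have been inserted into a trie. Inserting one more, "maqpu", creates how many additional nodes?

4

The longest prefix of "maqpu" already in the trie is "m" (length 1).
New nodes needed: |"maqpu"| − 1 = 5 − 1 = 4.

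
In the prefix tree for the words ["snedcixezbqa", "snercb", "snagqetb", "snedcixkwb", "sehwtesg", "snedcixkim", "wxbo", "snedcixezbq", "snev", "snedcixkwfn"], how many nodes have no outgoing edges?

9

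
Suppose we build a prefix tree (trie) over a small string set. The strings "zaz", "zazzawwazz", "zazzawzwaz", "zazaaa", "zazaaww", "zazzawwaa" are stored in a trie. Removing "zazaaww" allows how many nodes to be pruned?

2

After clearing the end-marker at "zazaaww", prune upward until reaching a node still needed by another word.
The suffix "ww" (2 nodes) is used only by "zazaaww"; the node for "zazaa" still has the child "a", so pruning stops there.
Nodes removed: 2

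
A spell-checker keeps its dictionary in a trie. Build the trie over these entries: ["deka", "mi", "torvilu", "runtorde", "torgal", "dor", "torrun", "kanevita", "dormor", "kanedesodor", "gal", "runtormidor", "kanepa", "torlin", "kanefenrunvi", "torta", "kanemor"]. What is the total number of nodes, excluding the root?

Trace insertions, counting only characters that open a new branch:
  "deka" → 4 new (d, e, k, a)
  "mi" → 2 new (m, i)
  "torvilu" → 7 new (t, o, r, v, i, l, u)
  "runtorde" → 8 new (r, u, n, t, o, r, d, e)
  "torgal" → prefix "tor" already present; 3 new (g, a, l)
  "dor" → prefix "d" already present; 2 new (o, r)
  "torrun" → prefix "tor" already present; 3 new (r, u, n)
  "kanevita" → 8 new (k, a, n, e, v, i, t, a)
  "dormor" → prefix "dor" already present; 3 new (m, o, r)
  "kanedesodor" → prefix "kane" already present; 7 new (d, e, s, o, d, o, r)
  "gal" → 3 new (g, a, l)
  "runtormidor" → prefix "runtor" already present; 5 new (m, i, d, o, r)
  "kanepa" → prefix "kane" already present; 2 new (p, a)
  "torlin" → prefix "tor" already present; 3 new (l, i, n)
  "kanefenrunvi" → prefix "kane" already present; 8 new (f, e, n, r, u, n, v, i)
  "torta" → prefix "tor" already present; 2 new (t, a)
  "kanemor" → prefix "kane" already present; 3 new (m, o, r)
Total nodes = 4 + 2 + 7 + 8 + 3 + 2 + 3 + 8 + 3 + 7 + 3 + 5 + 2 + 3 + 8 + 2 + 3 = 73

73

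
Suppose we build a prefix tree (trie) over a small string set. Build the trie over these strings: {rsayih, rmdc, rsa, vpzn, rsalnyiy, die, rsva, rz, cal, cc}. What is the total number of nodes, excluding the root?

28

Trie structure (* marks end of a word):
(root)
├─ c
│  ├─ a
│  │  └─ l *
│  └─ c *
├─ d
│  └─ i
│     └─ e *
├─ r
│  ├─ m
│  │  └─ d
│  │     └─ c *
│  ├─ s
│  │  ├─ a *
│  │  │  ├─ l
│  │  │  │  └─ n
│  │  │  │     └─ y
│  │  │  │        └─ i
│  │  │  │           └─ y *
│  │  │  └─ y
│  │  │     └─ i
│  │  │        └─ h *
│  │  └─ v
│  │     └─ a *
│  └─ z *
└─ v
   └─ p
      └─ z
         └─ n *
Counting every labelled node above: 28.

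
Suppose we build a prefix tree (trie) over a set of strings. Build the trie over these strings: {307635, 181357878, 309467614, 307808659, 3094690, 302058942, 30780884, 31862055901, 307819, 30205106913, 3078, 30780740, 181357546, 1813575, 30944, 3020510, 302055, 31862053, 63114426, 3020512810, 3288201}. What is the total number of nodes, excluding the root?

84

For each word, the new-node count is its length minus the longest prefix already in the trie:
  "307635" → 6 new (3, 0, 7, 6, 3, 5)
  "181357878" → 9 new (1, 8, 1, 3, 5, 7, 8, 7, 8)
  "309467614" → prefix "30" already present; 7 new (9, 4, 6, 7, 6, 1, 4)
  "307808659" → prefix "307" already present; 6 new (8, 0, 8, 6, 5, 9)
  "3094690" → prefix "30946" already present; 2 new (9, 0)
  "302058942" → prefix "30" already present; 7 new (2, 0, 5, 8, 9, 4, 2)
  "30780884" → prefix "307808" already present; 2 new (8, 4)
  "31862055901" → prefix "3" already present; 10 new (1, 8, 6, 2, 0, 5, 5, 9, 0, 1)
  "307819" → prefix "3078" already present; 2 new (1, 9)
  "30205106913" → prefix "30205" already present; 6 new (1, 0, 6, 9, 1, 3)
  "3078" → prefix "3078" already present; 0 new (none)
  "30780740" → prefix "30780" already present; 3 new (7, 4, 0)
  "181357546" → prefix "181357" already present; 3 new (5, 4, 6)
  "1813575" → prefix "1813575" already present; 0 new (none)
  "30944" → prefix "3094" already present; 1 new (4)
  "3020510" → prefix "3020510" already present; 0 new (none)
  "302055" → prefix "30205" already present; 1 new (5)
  "31862053" → prefix "3186205" already present; 1 new (3)
  "63114426" → 8 new (6, 3, 1, 1, 4, 4, 2, 6)
  "3020512810" → prefix "302051" already present; 4 new (2, 8, 1, 0)
  "3288201" → prefix "3" already present; 6 new (2, 8, 8, 2, 0, 1)
Total nodes = 6 + 9 + 7 + 6 + 2 + 7 + 2 + 10 + 2 + 6 + 0 + 3 + 3 + 0 + 1 + 0 + 1 + 1 + 8 + 4 + 6 = 84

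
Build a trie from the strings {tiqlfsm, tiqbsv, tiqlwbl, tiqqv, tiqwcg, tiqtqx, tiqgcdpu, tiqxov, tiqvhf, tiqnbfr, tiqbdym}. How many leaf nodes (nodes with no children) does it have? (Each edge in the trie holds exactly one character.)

Leaves are exactly the stored words that no other stored word extends.
Those words: "tiqbdym", "tiqbsv", "tiqgcdpu", "tiqlfsm", "tiqlwbl", "tiqnbfr", "tiqqv", "tiqtqx", "tiqvhf", "tiqwcg", "tiqxov"
Leaf count: 11

11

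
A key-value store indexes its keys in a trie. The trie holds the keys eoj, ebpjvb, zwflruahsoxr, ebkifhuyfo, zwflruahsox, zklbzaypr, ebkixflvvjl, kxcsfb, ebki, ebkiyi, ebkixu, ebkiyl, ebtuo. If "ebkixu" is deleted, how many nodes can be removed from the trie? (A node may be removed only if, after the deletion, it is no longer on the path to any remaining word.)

A node on "ebkixu"'s path can go only if nothing else ends at it or branches off below it.
The suffix "u" (1 node) is used only by "ebkixu"; the node for "ebkix" still has the child "f", so pruning stops there.
Nodes removed: 1

1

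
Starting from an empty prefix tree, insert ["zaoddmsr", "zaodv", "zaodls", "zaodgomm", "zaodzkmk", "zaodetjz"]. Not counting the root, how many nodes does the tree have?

23

Trie structure (* marks end of a word):
(root)
└─ z
   └─ a
      └─ o
         └─ d
            ├─ d
            │  └─ m
            │     └─ s
            │        └─ r *
            ├─ e
            │  └─ t
            │     └─ j
            │        └─ z *
            ├─ g
            │  └─ o
            │     └─ m
            │        └─ m *
            ├─ l
            │  └─ s *
            ├─ v *
            └─ z
               └─ k
                  └─ m
                     └─ k *
Counting every labelled node above: 23.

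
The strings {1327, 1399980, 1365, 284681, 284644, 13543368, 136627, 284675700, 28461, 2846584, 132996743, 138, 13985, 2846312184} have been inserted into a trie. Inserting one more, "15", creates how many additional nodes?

Walking "15" from the root, the first 1 characters ("1") follow existing edges; "5" is the first miss.
So 2 − 1 = 1 new nodes.

1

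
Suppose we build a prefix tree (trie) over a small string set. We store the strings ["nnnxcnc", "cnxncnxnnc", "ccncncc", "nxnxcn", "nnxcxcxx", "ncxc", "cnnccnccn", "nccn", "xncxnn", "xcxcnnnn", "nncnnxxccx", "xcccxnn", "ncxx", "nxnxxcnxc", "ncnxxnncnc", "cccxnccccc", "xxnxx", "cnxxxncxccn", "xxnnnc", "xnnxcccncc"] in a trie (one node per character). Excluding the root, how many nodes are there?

117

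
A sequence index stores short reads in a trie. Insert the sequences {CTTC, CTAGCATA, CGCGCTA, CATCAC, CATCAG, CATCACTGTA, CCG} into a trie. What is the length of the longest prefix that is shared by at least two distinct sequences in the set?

Equivalently: take the maximum, over all pairs, of their longest common prefix length.
"CATCAC" and "CATCACTGTA" agree on "CATCAC" (6 characters) before diverging; nothing deeper is shared.
Longest shared-prefix length: 6

6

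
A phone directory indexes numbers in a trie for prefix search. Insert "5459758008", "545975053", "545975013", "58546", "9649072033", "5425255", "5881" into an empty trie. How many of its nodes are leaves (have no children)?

7

A leaf is a node with no children — equivalently, the end of a word that is not a proper prefix of any other stored word.
Those words: "5425255", "545975013", "545975053", "5459758008", "58546", "5881", "9649072033"
Leaf count: 7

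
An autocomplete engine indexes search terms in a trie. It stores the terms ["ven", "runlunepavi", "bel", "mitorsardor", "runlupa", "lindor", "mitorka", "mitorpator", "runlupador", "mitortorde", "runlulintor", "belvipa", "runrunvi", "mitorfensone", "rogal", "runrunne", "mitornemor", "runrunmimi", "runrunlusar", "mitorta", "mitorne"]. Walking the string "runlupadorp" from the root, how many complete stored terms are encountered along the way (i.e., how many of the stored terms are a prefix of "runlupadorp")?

Walk "runlupadorp" from the root; an end-of-word marker is hit whenever a stored word is a prefix of "runlupadorp".
Prefixes of the query that are stored words: "runlupa", "runlupador"
Count: 2

2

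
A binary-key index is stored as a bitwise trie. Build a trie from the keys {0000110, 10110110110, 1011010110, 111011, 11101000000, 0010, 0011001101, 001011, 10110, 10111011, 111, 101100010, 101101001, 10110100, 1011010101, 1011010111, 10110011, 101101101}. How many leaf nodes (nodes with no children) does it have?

Leaves are exactly the stored words that no other stored word extends.
Those words: "0000110", "001011", "0011001101", "101100010", "10110011", "101101001", "1011010101", "1011010110", "1011010111", "10110110110", "10111011", "11101000000", "111011"
Leaf count: 13

13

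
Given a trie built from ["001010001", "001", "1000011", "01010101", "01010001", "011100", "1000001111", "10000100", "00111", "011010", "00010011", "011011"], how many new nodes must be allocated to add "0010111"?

"00101" is already a path in the trie; the remaining "11" must be added.
Each of the 2 remaining characters creates one node.

2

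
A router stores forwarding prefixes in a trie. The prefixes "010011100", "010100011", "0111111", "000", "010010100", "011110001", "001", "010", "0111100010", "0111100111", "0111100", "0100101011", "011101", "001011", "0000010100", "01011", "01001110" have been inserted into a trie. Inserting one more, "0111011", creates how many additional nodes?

1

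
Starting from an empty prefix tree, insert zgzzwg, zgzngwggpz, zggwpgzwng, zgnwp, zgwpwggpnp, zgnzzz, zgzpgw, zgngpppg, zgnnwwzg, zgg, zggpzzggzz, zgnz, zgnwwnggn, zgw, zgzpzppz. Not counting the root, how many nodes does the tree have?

64

Trace insertions, counting only characters that open a new branch:
  "zgzzwg" → 6 new (z, g, z, z, w, g)
  "zgzngwggpz" → prefix "zgz" already present; 7 new (n, g, w, g, g, p, z)
  "zggwpgzwng" → prefix "zg" already present; 8 new (g, w, p, g, z, w, n, g)
  "zgnwp" → prefix "zg" already present; 3 new (n, w, p)
  "zgwpwggpnp" → prefix "zg" already present; 8 new (w, p, w, g, g, p, n, p)
  "zgnzzz" → prefix "zgn" already present; 3 new (z, z, z)
  "zgzpgw" → prefix "zgz" already present; 3 new (p, g, w)
  "zgngpppg" → prefix "zgn" already present; 5 new (g, p, p, p, g)
  "zgnnwwzg" → prefix "zgn" already present; 5 new (n, w, w, z, g)
  "zgg" → prefix "zgg" already present; 0 new (none)
  "zggpzzggzz" → prefix "zgg" already present; 7 new (p, z, z, g, g, z, z)
  "zgnz" → prefix "zgnz" already present; 0 new (none)
  "zgnwwnggn" → prefix "zgnw" already present; 5 new (w, n, g, g, n)
  "zgw" → prefix "zgw" already present; 0 new (none)
  "zgzpzppz" → prefix "zgzp" already present; 4 new (z, p, p, z)
Total nodes = 6 + 7 + 8 + 3 + 8 + 3 + 3 + 5 + 5 + 0 + 7 + 0 + 5 + 0 + 4 = 64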